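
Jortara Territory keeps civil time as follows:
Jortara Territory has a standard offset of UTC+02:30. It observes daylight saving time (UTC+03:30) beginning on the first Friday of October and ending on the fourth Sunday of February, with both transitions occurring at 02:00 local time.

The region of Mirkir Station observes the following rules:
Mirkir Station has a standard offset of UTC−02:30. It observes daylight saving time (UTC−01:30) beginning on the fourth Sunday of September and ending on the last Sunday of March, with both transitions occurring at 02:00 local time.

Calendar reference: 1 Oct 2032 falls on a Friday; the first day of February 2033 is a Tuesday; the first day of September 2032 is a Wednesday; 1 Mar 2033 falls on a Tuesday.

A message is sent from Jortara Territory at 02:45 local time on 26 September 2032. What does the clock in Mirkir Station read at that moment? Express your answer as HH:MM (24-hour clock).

21:45

1 October 2032 is a Friday, so the first Friday is October 1.
1 February 2033 is a Tuesday, so the first Sunday is February 6 and the fourth is February 27.
Daylight saving runs 1 October 2032 – 27 February 2033; 26 September 2032 is outside that window, so Jortara Territory is on standard time at UTC+02:30.
02:45 Jortara Territory − 2h30m = 00:15 UTC.
1 September 2032 is a Wednesday, so the first Sunday is September 5 and the fourth is September 26.
1 March 2033 is a Tuesday, so Sundays fall on 6, 13, 20, 27; the last is March 27.
At the standard offset (UTC−02:30), 00:15 UTC − 2h30m = 21:45 Mirkir Station standard time (rolling into the previous day, 25 September 2032).
Daylight saving runs 26 September 2032 – 27 March 2033; the standard-time date in Mirkir Station, 25 September 2032, is outside that window, so Mirkir Station is on standard time at UTC−02:30.
00:15 UTC − 2h30m = 21:45 Mirkir Station (rolling into the previous day, 25 September 2032).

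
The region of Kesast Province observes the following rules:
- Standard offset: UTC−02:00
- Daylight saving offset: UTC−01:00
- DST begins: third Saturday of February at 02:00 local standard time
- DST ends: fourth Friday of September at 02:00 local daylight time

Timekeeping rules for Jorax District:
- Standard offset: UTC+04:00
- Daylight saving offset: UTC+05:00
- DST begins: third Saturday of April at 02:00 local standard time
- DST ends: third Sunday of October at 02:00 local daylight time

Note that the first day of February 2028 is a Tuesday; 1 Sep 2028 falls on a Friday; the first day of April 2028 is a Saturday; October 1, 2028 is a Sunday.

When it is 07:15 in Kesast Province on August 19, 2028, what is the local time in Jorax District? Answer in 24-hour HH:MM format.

13:15

1 February 2028 is a Tuesday, so the first Saturday is February 5 and the third is February 19.
1 September 2028 is a Friday, so the first Friday is September 1 and the fourth is September 22.
August 19, 2028 falls between 19 February and 22 September, so daylight saving is in effect and Kesast Province is at UTC−01:00.
07:15 Kesast Province + 1h = 08:15 UTC.
1 April 2028 is a Saturday, so the first Saturday is April 1 and the third is April 15.
1 October 2028 is a Sunday, so the first Sunday is October 1 and the third is October 15.
At the standard offset (UTC+04:00), 08:15 UTC + 4h = 12:15 Jorax District standard time.
The standard-time date in Jorax District, August 19, 2028, falls between 15 April and 15 October, so daylight saving is in effect and Jorax District is at UTC+05:00.
08:15 UTC + 5h = 13:15 Jorax District.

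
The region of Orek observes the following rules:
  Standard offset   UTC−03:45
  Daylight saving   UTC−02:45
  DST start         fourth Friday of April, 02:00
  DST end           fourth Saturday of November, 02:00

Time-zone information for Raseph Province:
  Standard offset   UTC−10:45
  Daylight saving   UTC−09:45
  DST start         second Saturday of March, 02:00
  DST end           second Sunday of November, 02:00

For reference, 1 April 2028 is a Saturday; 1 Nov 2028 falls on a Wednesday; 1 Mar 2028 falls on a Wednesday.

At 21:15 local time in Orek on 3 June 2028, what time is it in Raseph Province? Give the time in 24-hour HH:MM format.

1 April 2028 is a Saturday, so the first Friday is April 7 and the fourth is April 28.
1 November 2028 is a Wednesday, so the first Saturday is November 4 and the fourth is November 25.
3 June 2028 lies within the daylight-saving period (28 April – 25 November), so Orek is on daylight time, UTC−02:45.
21:15 Orek + 2h45m = 00:00 UTC (rolling into the next day, 4 June 2028).
1 March 2028 is a Wednesday, so the first Saturday is March 4 and the second is March 11.
1 November 2028 is a Wednesday, so the first Sunday is November 5 and the second is November 12.
At the standard offset (UTC−10:45), 00:00 UTC − 10h45m = 13:15 Raseph Province standard time (rolling into the previous day, 3 June 2028).
The standard-time date in Raseph Province, 3 June 2028, lies within the daylight-saving period (11 March – 12 November), so Raseph Province is on daylight time, UTC−09:45.
00:00 UTC − 9h45m = 14:15 Raseph Province (rolling into the previous day, 3 June 2028).

14:15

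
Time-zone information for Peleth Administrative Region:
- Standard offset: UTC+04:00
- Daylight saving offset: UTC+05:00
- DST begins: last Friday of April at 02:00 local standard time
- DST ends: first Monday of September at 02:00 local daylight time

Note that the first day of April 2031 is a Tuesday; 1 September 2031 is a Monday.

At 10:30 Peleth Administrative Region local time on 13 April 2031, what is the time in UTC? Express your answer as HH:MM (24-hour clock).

1 April 2031 is a Tuesday, so Fridays fall on 4, 11, 18, 25; the last is April 25.
1 September 2031 is a Monday, so the first Monday is September 1.
13 April 2031 is outside the daylight-saving period (25 April – 1 September), so Peleth Administrative Region is on standard time, UTC+04:00.
10:30 local − 4h = 06:30 UTC.

06:30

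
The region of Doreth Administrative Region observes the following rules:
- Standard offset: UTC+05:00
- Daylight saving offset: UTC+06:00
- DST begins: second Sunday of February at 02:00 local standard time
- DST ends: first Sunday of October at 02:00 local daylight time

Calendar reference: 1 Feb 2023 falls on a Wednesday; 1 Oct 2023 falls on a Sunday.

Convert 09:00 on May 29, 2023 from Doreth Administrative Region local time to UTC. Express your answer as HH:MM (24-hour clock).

1 February 2023 is a Wednesday, so the first Sunday is February 5 and the second is February 12.
1 October 2023 is a Sunday, so the first Sunday is October 1.
May 29, 2023 lies within the daylight-saving period (12 February – 1 October), so Doreth Administrative Region is on daylight time, UTC+06:00.
09:00 local − 6h = 03:00 UTC.

03:00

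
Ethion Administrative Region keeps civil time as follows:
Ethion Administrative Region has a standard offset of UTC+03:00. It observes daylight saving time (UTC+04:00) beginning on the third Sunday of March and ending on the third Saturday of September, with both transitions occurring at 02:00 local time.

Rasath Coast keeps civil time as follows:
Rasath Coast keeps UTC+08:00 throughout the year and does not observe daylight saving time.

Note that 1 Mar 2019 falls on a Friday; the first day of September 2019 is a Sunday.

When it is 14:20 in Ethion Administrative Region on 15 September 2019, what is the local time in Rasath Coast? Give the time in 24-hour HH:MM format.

1 March 2019 is a Friday, so the first Sunday is March 3 and the third is March 17.
1 September 2019 is a Sunday, so the first Saturday is September 7 and the third is September 21.
15 September 2019 lies within the daylight-saving period (17 March – 21 September), so Ethion Administrative Region is on daylight time, UTC+04:00.
14:20 Ethion Administrative Region − 4h = 10:20 UTC.
Rasath Coast has no daylight saving, so its offset is UTC+08:00 year-round.
10:20 UTC + 8h = 18:20 Rasath Coast.

18:20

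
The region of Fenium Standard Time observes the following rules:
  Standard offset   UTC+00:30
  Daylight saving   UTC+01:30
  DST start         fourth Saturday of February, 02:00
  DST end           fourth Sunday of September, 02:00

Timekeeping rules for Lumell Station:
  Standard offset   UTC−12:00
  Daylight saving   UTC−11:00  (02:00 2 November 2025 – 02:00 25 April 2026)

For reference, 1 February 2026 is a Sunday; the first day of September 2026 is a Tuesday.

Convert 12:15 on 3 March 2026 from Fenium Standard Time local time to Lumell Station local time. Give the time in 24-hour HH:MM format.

1 February 2026 is a Sunday, so the first Saturday is February 7 and the fourth is February 28.
1 September 2026 is a Tuesday, so the first Sunday is September 6 and the fourth is September 27.
3 March 2026 lies within the daylight-saving period (28 February – 27 September), so Fenium Standard Time is on daylight time, UTC+01:30.
12:15 Fenium Standard Time − 1h30m = 10:45 UTC.
At the standard offset (UTC−12:00), 10:45 UTC − 12h = 22:45 Lumell Station standard time (rolling into the previous day, 2 March 2026).
The standard-time date in Lumell Station, 2 March 2026, falls between 2 November 2025 and 25 April 2026, so daylight saving is in effect and Lumell Station is at UTC−11:00.
10:45 UTC − 11h = 23:45 Lumell Station (rolling into the previous day, 2 March 2026).

23:45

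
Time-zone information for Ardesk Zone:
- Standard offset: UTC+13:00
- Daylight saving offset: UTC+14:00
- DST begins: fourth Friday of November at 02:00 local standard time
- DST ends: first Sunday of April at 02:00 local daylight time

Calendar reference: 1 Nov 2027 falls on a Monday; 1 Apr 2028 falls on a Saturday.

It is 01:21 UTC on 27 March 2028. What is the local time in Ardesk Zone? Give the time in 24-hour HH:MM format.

15:21

1 November 2027 is a Monday, so the first Friday is November 5 and the fourth is November 26.
1 April 2028 is a Saturday, so the first Sunday is April 2.
At the standard offset (UTC+13:00), 01:21 UTC + 13h = 14:21 Ardesk Zone standard time.
The standard-time date in Ardesk Zone, 27 March 2028, falls between 26 November 2027 and 2 April 2028, so daylight saving is in effect and Ardesk Zone is at UTC+14:00.
01:21 UTC + 14h = 15:21 local.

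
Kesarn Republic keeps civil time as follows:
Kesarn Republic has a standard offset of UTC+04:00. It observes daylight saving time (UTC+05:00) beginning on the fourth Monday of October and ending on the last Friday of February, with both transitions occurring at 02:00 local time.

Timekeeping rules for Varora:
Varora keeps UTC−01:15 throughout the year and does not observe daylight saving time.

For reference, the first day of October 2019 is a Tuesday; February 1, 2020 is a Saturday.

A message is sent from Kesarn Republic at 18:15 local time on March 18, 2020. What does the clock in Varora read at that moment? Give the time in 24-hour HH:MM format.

13:00

1 October 2019 is a Tuesday, so the first Monday is October 7 and the fourth is October 28.
1 February 2020 is a Saturday, so Fridays fall on 7, 14, 21, 28; the last is February 28.
March 18, 2020 is outside the daylight-saving period (28 October 2019 – 28 February 2020), so Kesarn Republic is on standard time, UTC+04:00.
18:15 Kesarn Republic − 4h = 14:15 UTC.
Varora has no daylight saving, so its offset is UTC−01:15 year-round.
14:15 UTC − 1h15m = 13:00 Varora.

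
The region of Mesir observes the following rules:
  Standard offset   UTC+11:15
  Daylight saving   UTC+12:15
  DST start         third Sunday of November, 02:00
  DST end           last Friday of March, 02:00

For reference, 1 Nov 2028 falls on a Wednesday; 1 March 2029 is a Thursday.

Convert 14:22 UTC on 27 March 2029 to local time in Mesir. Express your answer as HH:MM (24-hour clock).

02:37

1 November 2028 is a Wednesday, so the first Sunday is November 5 and the third is November 19.
1 March 2029 is a Thursday, so Fridays fall on 2, 9, 16, 23, 30; the last is March 30.
At the standard offset (UTC+11:15), 14:22 UTC + 11h15m = 01:37 Mesir standard time (rolling into the next day, 28 March 2029).
The standard-time date in Mesir, 28 March 2029, lies within the daylight-saving period (19 November 2028 – 30 March 2029), so Mesir is on daylight time, UTC+12:15.
14:22 UTC + 12h15m = 02:37 local (rolling into the next day, 28 March 2029).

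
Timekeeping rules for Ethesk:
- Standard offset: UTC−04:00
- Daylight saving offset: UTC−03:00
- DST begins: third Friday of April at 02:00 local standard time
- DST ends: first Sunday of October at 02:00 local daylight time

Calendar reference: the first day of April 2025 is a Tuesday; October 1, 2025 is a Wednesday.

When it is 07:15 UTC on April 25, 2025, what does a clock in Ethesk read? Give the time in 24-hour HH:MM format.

1 April 2025 is a Tuesday, so the first Friday is April 4 and the third is April 18.
1 October 2025 is a Wednesday, so the first Sunday is October 5.
At the standard offset (UTC−04:00), 07:15 UTC − 4h = 03:15 Ethesk standard time.
Daylight saving runs 18 April – 5 October; the standard-time date in Ethesk, April 25, 2025, is inside that window, so Ethesk is at UTC−03:00.
07:15 UTC − 3h = 04:15 local.

04:15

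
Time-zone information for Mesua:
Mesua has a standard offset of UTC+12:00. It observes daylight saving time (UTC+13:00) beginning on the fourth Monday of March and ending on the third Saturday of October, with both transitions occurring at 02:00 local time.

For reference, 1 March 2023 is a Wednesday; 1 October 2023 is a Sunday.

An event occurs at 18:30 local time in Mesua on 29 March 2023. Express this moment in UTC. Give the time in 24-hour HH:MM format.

05:30

1 March 2023 is a Wednesday, so the first Monday is March 6 and the fourth is March 27.
1 October 2023 is a Sunday, so the first Saturday is October 7 and the third is October 21.
29 March 2023 falls between 27 March and 21 October, so daylight saving is in effect and Mesua is at UTC+13:00.
18:30 local − 13h = 05:30 UTC.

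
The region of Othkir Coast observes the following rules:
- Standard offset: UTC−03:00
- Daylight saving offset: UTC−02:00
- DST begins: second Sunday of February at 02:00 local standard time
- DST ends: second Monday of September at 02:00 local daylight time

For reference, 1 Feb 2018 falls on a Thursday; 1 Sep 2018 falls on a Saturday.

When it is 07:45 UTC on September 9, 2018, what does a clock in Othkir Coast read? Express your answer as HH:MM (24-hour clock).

1 February 2018 is a Thursday, so the first Sunday is February 4 and the second is February 11.
1 September 2018 is a Saturday, so the first Monday is September 3 and the second is September 10.
At the standard offset (UTC−03:00), 07:45 UTC − 3h = 04:45 Othkir Coast standard time.
The standard-time date in Othkir Coast, September 9, 2018, falls between 11 February and 10 September, so daylight saving is in effect and Othkir Coast is at UTC−02:00.
07:45 UTC − 2h = 05:45 local.

05:45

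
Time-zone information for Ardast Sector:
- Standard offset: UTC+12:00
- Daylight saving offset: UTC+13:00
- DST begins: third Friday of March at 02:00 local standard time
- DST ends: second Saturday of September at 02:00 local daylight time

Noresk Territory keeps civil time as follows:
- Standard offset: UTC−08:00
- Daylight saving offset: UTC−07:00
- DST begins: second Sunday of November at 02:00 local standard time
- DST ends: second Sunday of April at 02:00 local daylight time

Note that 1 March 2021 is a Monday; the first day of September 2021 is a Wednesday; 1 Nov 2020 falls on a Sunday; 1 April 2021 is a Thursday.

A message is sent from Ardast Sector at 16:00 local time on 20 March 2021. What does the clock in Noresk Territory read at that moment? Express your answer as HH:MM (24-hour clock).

20:00

1 March 2021 is a Monday, so the first Friday is March 5 and the third is March 19.
1 September 2021 is a Wednesday, so the first Saturday is September 4 and the second is September 11.
20 March 2021 falls between 19 March and 11 September, so daylight saving is in effect and Ardast Sector is at UTC+13:00.
16:00 Ardast Sector − 13h = 03:00 UTC.
1 November 2020 is a Sunday, so the first Sunday is November 1 and the second is November 8.
1 April 2021 is a Thursday, so the first Sunday is April 4 and the second is April 11.
At the standard offset (UTC−08:00), 03:00 UTC − 8h = 19:00 Noresk Territory standard time (rolling into the previous day, 19 March 2021).
The standard-time date in Noresk Territory, 19 March 2021, falls between 8 November 2020 and 11 April 2021, so daylight saving is in effect and Noresk Territory is at UTC−07:00.
03:00 UTC − 7h = 20:00 Noresk Territory (rolling into the previous day, 19 March 2021).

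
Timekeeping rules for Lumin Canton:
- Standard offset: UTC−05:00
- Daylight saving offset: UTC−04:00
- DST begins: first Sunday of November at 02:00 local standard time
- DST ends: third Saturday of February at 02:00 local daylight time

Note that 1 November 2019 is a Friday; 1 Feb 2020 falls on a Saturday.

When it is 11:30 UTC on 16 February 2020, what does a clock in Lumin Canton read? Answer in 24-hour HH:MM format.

06:30

1 November 2019 is a Friday, so the first Sunday is November 3.
1 February 2020 is a Saturday, so the first Saturday is February 1 and the third is February 15.
At the standard offset (UTC−05:00), 11:30 UTC − 5h = 06:30 Lumin Canton standard time.
The standard-time date in Lumin Canton, 16 February 2020, does not fall between 3 November 2019 and 15 February 2020, so daylight saving is not in effect and Lumin Canton is at UTC−05:00.
11:30 UTC − 5h = 06:30 local.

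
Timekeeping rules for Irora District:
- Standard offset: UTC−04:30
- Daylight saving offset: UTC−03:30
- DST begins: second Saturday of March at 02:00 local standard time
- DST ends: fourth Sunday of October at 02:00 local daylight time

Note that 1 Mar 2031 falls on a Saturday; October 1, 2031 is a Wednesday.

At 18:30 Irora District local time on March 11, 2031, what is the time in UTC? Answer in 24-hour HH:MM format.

1 March 2031 is a Saturday, so the first Saturday is March 1 and the second is March 8.
1 October 2031 is a Wednesday, so the first Sunday is October 5 and the fourth is October 26.
Daylight saving runs 8 March – 26 October; March 11, 2031 is inside that window, so Irora District is at UTC−03:30.
18:30 local + 3h30m = 22:00 UTC.

22:00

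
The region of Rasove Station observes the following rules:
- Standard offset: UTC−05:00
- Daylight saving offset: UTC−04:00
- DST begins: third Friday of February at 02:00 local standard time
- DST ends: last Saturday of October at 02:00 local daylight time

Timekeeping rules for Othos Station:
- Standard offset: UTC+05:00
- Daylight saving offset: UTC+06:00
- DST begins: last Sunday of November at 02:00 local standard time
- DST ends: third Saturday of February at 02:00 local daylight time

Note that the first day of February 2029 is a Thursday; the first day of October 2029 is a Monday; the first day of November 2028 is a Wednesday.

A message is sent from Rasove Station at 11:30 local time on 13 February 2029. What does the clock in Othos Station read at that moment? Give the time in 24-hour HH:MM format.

22:30

1 February 2029 is a Thursday, so the first Friday is February 2 and the third is February 16.
1 October 2029 is a Monday, so Saturdays fall on 6, 13, 20, 27; the last is October 27.
13 February 2029 is outside the daylight-saving period (16 February – 27 October), so Rasove Station is on standard time, UTC−05:00.
11:30 Rasove Station + 5h = 16:30 UTC.
1 November 2028 is a Wednesday, so Sundays fall on 5, 12, 19, 26; the last is November 26.
1 February 2029 is a Thursday, so the first Saturday is February 3 and the third is February 17.
At the standard offset (UTC+05:00), 16:30 UTC + 5h = 21:30 Othos Station standard time.
Daylight saving runs 26 November 2028 – 17 February 2029; the standard-time date in Othos Station, 13 February 2029, is inside that window, so Othos Station is at UTC+06:00.
16:30 UTC + 6h = 22:30 Othos Station.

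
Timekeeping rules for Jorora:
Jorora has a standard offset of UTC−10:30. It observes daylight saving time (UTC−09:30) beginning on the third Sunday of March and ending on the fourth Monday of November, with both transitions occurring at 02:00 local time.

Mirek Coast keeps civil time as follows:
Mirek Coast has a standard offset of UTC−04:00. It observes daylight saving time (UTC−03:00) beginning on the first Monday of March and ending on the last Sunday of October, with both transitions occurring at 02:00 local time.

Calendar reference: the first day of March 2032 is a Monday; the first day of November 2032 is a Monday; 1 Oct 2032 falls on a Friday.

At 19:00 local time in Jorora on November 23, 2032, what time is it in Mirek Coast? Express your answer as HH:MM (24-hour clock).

1 March 2032 is a Monday, so the first Sunday is March 7 and the third is March 21.
1 November 2032 is a Monday, so the first Monday is November 1 and the fourth is November 22.
Daylight saving runs 21 March – 22 November; November 23, 2032 is outside that window, so Jorora is on standard time at UTC−10:30.
19:00 Jorora + 10h30m = 05:30 UTC (rolling into the next day, 24 November 2032).
1 March 2032 is a Monday, so the first Monday is March 1.
1 October 2032 is a Friday, so Sundays fall on 3, 10, 17, 24, 31; the last is October 31.
At the standard offset (UTC−04:00), 05:30 UTC − 4h = 01:30 Mirek Coast standard time.
The standard-time date in Mirek Coast, November 24, 2032, is outside the daylight-saving period (1 March – 31 October), so Mirek Coast is on standard time, UTC−04:00.
05:30 UTC − 4h = 01:30 Mirek Coast.

01:30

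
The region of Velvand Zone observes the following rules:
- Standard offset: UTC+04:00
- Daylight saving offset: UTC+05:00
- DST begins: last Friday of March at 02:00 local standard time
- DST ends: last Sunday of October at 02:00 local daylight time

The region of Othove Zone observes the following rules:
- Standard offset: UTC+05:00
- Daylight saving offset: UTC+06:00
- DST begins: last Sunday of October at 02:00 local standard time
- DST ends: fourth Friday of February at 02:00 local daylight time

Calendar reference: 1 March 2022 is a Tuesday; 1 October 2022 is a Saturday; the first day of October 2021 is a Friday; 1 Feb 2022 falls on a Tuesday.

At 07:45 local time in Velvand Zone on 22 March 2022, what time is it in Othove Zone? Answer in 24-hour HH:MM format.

1 March 2022 is a Tuesday, so Fridays fall on 4, 11, 18, 25; the last is March 25.
1 October 2022 is a Saturday, so Sundays fall on 2, 9, 16, 23, 30; the last is October 30.
Daylight saving runs 25 March – 30 October; 22 March 2022 is outside that window, so Velvand Zone is on standard time at UTC+04:00.
07:45 Velvand Zone − 4h = 03:45 UTC.
1 October 2021 is a Friday, so Sundays fall on 3, 10, 17, 24, 31; the last is October 31.
1 February 2022 is a Tuesday, so the first Friday is February 4 and the fourth is February 25.
At the standard offset (UTC+05:00), 03:45 UTC + 5h = 08:45 Othove Zone standard time.
The standard-time date in Othove Zone, 22 March 2022, does not fall between 31 October 2021 and 25 February 2022, so daylight saving is not in effect and Othove Zone is at UTC+05:00.
03:45 UTC + 5h = 08:45 Othove Zone.

08:45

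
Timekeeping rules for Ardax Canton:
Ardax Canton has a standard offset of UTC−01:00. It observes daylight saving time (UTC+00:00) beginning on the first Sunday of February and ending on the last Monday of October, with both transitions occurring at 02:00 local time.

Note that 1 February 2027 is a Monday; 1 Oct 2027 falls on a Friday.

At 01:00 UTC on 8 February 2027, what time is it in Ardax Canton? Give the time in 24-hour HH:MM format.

01:00

1 February 2027 is a Monday, so the first Sunday is February 7.
1 October 2027 is a Friday, so Mondays fall on 4, 11, 18, 25; the last is October 25.
At the standard offset (UTC−01:00), 01:00 UTC − 1h = 00:00 Ardax Canton standard time.
Daylight saving runs 7 February – 25 October; the standard-time date in Ardax Canton, 8 February 2027, is inside that window, so Ardax Canton is at UTC+00:00.
01:00 UTC + 0h = 01:00 local.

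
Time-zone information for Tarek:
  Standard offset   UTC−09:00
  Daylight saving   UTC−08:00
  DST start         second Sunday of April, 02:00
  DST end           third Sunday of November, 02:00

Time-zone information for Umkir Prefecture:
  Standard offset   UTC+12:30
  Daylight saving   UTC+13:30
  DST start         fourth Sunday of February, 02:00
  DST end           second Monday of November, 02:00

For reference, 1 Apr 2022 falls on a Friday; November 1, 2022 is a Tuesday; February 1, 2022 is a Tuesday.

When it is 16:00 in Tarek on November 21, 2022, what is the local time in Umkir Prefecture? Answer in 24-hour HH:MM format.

1 April 2022 is a Friday, so the first Sunday is April 3 and the second is April 10.
1 November 2022 is a Tuesday, so the first Sunday is November 6 and the third is November 20.
November 21, 2022 is outside the daylight-saving period (10 April – 20 November), so Tarek is on standard time, UTC−09:00.
16:00 Tarek + 9h = 01:00 UTC (rolling into the next day, 22 November 2022).
1 February 2022 is a Tuesday, so the first Sunday is February 6 and the fourth is February 27.
1 November 2022 is a Tuesday, so the first Monday is November 7 and the second is November 14.
At the standard offset (UTC+12:30), 01:00 UTC + 12h30m = 13:30 Umkir Prefecture standard time.
The standard-time date in Umkir Prefecture, November 22, 2022, is outside the daylight-saving period (27 February – 14 November), so Umkir Prefecture is on standard time, UTC+12:30.
01:00 UTC + 12h30m = 13:30 Umkir Prefecture.

13:30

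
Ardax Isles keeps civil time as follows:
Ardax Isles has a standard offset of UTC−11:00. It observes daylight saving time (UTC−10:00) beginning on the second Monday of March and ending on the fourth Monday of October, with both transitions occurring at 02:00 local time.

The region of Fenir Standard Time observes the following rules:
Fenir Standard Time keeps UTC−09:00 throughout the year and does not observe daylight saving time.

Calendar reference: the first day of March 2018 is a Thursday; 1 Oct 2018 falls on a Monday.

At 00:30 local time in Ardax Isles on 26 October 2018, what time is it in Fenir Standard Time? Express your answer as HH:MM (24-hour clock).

02:30

1 March 2018 is a Thursday, so the first Monday is March 5 and the second is March 12.
1 October 2018 is a Monday, so the first Monday is October 1 and the fourth is October 22.
26 October 2018 is outside the daylight-saving period (12 March – 22 October), so Ardax Isles is on standard time, UTC−11:00.
00:30 Ardax Isles + 11h = 11:30 UTC.
Fenir Standard Time has no daylight saving, so its offset is UTC−09:00 year-round.
11:30 UTC − 9h = 02:30 Fenir Standard Time.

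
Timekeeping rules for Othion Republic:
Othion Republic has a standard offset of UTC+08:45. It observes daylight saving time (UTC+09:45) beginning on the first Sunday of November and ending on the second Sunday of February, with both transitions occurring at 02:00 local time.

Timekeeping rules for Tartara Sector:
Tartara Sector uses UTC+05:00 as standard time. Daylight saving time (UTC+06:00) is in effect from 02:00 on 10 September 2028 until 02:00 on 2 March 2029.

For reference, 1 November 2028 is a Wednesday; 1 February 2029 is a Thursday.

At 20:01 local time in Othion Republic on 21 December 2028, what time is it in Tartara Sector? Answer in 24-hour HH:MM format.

16:16

1 November 2028 is a Wednesday, so the first Sunday is November 5.
1 February 2029 is a Thursday, so the first Sunday is February 4 and the second is February 11.
21 December 2028 falls between 5 November 2028 and 11 February 2029, so daylight saving is in effect and Othion Republic is at UTC+09:45.
20:01 Othion Republic − 9h45m = 10:16 UTC.
At the standard offset (UTC+05:00), 10:16 UTC + 5h = 15:16 Tartara Sector standard time.
Daylight saving runs 10 September 2028 – 2 March 2029; the standard-time date in Tartara Sector, 21 December 2028, is inside that window, so Tartara Sector is at UTC+06:00.
10:16 UTC + 6h = 16:16 Tartara Sector.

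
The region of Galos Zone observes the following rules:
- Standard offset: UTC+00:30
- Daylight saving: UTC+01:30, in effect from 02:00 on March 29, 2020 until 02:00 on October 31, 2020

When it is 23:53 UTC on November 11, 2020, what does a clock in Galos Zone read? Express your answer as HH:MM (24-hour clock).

00:23

At the standard offset (UTC+00:30), 23:53 UTC + 0h30m = 00:23 Galos Zone standard time (rolling into the next day, 12 November 2020).
The standard-time date in Galos Zone, November 12, 2020, is outside the daylight-saving period (29 March – 31 October), so Galos Zone is on standard time, UTC+00:30.
23:53 UTC + 0h30m = 00:23 local (rolling into the next day, 12 November 2020).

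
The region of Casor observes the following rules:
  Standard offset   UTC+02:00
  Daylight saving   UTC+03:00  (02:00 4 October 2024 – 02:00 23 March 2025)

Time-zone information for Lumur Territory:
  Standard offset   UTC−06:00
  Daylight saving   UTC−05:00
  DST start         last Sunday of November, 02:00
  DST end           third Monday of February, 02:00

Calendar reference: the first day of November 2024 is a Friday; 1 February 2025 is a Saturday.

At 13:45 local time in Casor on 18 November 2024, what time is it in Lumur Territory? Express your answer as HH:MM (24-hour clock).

18 November 2024 falls between 4 October 2024 and 23 March 2025, so daylight saving is in effect and Casor is at UTC+03:00.
13:45 Casor − 3h = 10:45 UTC.
1 November 2024 is a Friday, so Sundays fall on 3, 10, 17, 24; the last is November 24.
1 February 2025 is a Saturday, so the first Monday is February 3 and the third is February 17.
At the standard offset (UTC−06:00), 10:45 UTC − 6h = 04:45 Lumur Territory standard time.
The standard-time date in Lumur Territory, 18 November 2024, is outside the daylight-saving period (24 November 2024 – 17 February 2025), so Lumur Territory is on standard time, UTC−06:00.
10:45 UTC − 6h = 04:45 Lumur Territory.

04:45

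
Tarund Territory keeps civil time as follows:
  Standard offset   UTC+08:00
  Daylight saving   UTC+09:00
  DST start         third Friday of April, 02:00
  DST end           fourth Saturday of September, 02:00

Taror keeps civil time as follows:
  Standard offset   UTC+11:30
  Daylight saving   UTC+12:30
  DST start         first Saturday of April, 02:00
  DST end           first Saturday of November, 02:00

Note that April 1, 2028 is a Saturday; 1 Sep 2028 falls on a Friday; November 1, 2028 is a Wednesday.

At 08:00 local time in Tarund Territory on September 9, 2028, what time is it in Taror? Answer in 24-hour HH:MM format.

11:30

1 April 2028 is a Saturday, so the first Friday is April 7 and the third is April 21.
1 September 2028 is a Friday, so the first Saturday is September 2 and the fourth is September 23.
Daylight saving runs 21 April – 23 September; September 9, 2028 is inside that window, so Tarund Territory is at UTC+09:00.
08:00 Tarund Territory − 9h = 23:00 UTC (rolling into the previous day, 8 September 2028).
1 April 2028 is a Saturday, so the first Saturday is April 1.
1 November 2028 is a Wednesday, so the first Saturday is November 4.
At the standard offset (UTC+11:30), 23:00 UTC + 11h30m = 10:30 Taror standard time (rolling into the next day, 9 September 2028).
The standard-time date in Taror, September 9, 2028, falls between 1 April and 4 November, so daylight saving is in effect and Taror is at UTC+12:30.
23:00 UTC + 12h30m = 11:30 Taror (rolling into the next day, 9 September 2028).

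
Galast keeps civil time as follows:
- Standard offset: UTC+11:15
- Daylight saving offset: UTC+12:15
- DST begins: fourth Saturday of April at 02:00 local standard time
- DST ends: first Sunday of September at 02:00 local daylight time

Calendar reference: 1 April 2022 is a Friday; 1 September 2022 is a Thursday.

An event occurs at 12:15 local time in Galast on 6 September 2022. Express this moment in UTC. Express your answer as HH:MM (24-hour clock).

01:00

1 April 2022 is a Friday, so the first Saturday is April 2 and the fourth is April 23.
1 September 2022 is a Thursday, so the first Sunday is September 4.
Daylight saving runs 23 April – 4 September; 6 September 2022 is outside that window, so Galast is on standard time at UTC+11:15.
12:15 local − 11h15m = 01:00 UTC.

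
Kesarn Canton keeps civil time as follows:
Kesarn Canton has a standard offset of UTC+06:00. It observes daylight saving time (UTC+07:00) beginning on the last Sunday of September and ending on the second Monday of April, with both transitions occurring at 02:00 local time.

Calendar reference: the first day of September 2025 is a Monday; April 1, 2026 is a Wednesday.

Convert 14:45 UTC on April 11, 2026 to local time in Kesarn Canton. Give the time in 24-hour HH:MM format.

21:45

1 September 2025 is a Monday, so Sundays fall on 7, 14, 21, 28; the last is September 28.
1 April 2026 is a Wednesday, so the first Monday is April 6 and the second is April 13.
At the standard offset (UTC+06:00), 14:45 UTC + 6h = 20:45 Kesarn Canton standard time.
Daylight saving runs 28 September 2025 – 13 April 2026; the standard-time date in Kesarn Canton, April 11, 2026, is inside that window, so Kesarn Canton is at UTC+07:00.
14:45 UTC + 7h = 21:45 local.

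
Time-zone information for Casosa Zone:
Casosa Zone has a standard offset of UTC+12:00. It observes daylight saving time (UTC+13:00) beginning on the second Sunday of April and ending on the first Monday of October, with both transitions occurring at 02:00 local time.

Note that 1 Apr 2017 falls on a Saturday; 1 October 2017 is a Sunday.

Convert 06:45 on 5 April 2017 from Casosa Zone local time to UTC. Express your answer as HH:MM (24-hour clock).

18:45

1 April 2017 is a Saturday, so the first Sunday is April 2 and the second is April 9.
1 October 2017 is a Sunday, so the first Monday is October 2.
Daylight saving runs 9 April – 2 October; 5 April 2017 is outside that window, so Casosa Zone is on standard time at UTC+12:00.
06:45 local − 12h = 18:45 UTC (rolling into the previous day, 4 April 2017).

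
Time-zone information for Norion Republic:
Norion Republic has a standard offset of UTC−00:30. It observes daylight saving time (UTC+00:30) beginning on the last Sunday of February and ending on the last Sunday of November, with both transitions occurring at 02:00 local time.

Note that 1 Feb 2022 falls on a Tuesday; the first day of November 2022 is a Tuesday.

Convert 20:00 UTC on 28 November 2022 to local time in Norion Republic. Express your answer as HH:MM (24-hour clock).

1 February 2022 is a Tuesday, so Sundays fall on 6, 13, 20, 27; the last is February 27.
1 November 2022 is a Tuesday, so Sundays fall on 6, 13, 20, 27; the last is November 27.
At the standard offset (UTC−00:30), 20:00 UTC − 0h30m = 19:30 Norion Republic standard time.
The standard-time date in Norion Republic, 28 November 2022, is outside the daylight-saving period (27 February – 27 November), so Norion Republic is on standard time, UTC−00:30.
20:00 UTC − 0h30m = 19:30 local.

19:30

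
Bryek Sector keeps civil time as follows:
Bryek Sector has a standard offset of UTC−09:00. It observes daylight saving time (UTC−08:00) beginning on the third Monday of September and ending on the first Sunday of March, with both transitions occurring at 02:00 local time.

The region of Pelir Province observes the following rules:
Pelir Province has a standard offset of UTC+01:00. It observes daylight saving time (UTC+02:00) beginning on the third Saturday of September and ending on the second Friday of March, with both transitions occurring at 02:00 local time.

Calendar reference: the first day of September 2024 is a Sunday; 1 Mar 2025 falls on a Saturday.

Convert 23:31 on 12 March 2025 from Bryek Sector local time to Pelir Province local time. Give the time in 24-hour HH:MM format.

1 September 2024 is a Sunday, so the first Monday is September 2 and the third is September 16.
1 March 2025 is a Saturday, so the first Sunday is March 2.
12 March 2025 is outside the daylight-saving period (16 September 2024 – 2 March 2025), so Bryek Sector is on standard time, UTC−09:00.
23:31 Bryek Sector + 9h = 08:31 UTC (rolling into the next day, 13 March 2025).
1 September 2024 is a Sunday, so the first Saturday is September 7 and the third is September 21.
1 March 2025 is a Saturday, so the first Friday is March 7 and the second is March 14.
At the standard offset (UTC+01:00), 08:31 UTC + 1h = 09:31 Pelir Province standard time.
The standard-time date in Pelir Province, 13 March 2025, falls between 21 September 2024 and 14 March 2025, so daylight saving is in effect and Pelir Province is at UTC+02:00.
08:31 UTC + 2h = 10:31 Pelir Province.

10:31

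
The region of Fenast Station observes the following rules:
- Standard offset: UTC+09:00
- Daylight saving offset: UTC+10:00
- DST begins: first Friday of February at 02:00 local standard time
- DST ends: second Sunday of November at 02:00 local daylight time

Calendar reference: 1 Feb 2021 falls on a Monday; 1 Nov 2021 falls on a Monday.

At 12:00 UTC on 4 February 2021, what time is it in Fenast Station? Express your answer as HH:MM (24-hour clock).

21:00

1 February 2021 is a Monday, so the first Friday is February 5.
1 November 2021 is a Monday, so the first Sunday is November 7 and the second is November 14.
At the standard offset (UTC+09:00), 12:00 UTC + 9h = 21:00 Fenast Station standard time.
The standard-time date in Fenast Station, 4 February 2021, is outside the daylight-saving period (5 February – 14 November), so Fenast Station is on standard time, UTC+09:00.
12:00 UTC + 9h = 21:00 local.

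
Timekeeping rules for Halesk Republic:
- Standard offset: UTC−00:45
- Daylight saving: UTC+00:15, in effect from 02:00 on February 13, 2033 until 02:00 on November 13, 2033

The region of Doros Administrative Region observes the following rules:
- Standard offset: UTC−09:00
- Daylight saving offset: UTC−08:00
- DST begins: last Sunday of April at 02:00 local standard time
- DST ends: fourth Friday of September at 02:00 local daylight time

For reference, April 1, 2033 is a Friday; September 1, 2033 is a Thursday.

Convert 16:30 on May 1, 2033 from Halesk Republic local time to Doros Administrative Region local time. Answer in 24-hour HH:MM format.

Daylight saving runs 13 February – 13 November; May 1, 2033 is inside that window, so Halesk Republic is at UTC+00:15.
16:30 Halesk Republic − 0h15m = 16:15 UTC.
1 April 2033 is a Friday, so Sundays fall on 3, 10, 17, 24; the last is April 24.
1 September 2033 is a Thursday, so the first Friday is September 2 and the fourth is September 23.
At the standard offset (UTC−09:00), 16:15 UTC − 9h = 07:15 Doros Administrative Region standard time.
The standard-time date in Doros Administrative Region, May 1, 2033, lies within the daylight-saving period (24 April – 23 September), so Doros Administrative Region is on daylight time, UTC−08:00.
16:15 UTC − 8h = 08:15 Doros Administrative Region.

08:15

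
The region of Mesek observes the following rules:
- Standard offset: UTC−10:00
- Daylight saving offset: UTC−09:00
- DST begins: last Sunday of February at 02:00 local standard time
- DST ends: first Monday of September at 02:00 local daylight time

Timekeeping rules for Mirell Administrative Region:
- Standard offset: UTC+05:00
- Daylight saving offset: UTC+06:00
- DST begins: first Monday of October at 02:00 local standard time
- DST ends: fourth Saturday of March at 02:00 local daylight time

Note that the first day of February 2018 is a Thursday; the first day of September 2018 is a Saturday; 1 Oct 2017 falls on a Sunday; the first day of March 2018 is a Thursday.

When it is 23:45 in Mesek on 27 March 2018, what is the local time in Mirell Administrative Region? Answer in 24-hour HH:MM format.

13:45

1 February 2018 is a Thursday, so Sundays fall on 4, 11, 18, 25; the last is February 25.
1 September 2018 is a Saturday, so the first Monday is September 3.
Daylight saving runs 25 February – 3 September; 27 March 2018 is inside that window, so Mesek is at UTC−09:00.
23:45 Mesek + 9h = 08:45 UTC (rolling into the next day, 28 March 2018).
1 October 2017 is a Sunday, so the first Monday is October 2.
1 March 2018 is a Thursday, so the first Saturday is March 3 and the fourth is March 24.
At the standard offset (UTC+05:00), 08:45 UTC + 5h = 13:45 Mirell Administrative Region standard time.
The standard-time date in Mirell Administrative Region, 28 March 2018, is outside the daylight-saving period (2 October 2017 – 24 March 2018), so Mirell Administrative Region is on standard time, UTC+05:00.
08:45 UTC + 5h = 13:45 Mirell Administrative Region.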